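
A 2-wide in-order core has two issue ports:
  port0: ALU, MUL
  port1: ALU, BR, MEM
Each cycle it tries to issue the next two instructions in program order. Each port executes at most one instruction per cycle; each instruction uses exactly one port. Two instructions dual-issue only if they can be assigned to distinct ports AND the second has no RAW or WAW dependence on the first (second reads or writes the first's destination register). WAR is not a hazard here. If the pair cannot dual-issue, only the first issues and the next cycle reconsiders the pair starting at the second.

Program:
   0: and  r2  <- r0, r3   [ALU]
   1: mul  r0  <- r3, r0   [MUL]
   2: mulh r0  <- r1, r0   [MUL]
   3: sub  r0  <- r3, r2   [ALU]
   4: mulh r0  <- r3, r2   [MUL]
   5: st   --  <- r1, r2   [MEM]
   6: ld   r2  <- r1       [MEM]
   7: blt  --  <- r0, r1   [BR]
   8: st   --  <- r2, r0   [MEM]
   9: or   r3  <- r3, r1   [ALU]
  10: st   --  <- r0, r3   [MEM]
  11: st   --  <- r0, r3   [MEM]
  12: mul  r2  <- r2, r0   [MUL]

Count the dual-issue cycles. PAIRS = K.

PAIRS = 4

#0 head=0: and.ALU+mul.MUL i0,i1 2-wide
#1 head=2: mulh.MUL i2 WAW r0
#2 head=3: sub.ALU i3 WAW r0
#3 head=4: mulh.MUL+st.MEM i4,i5 2-wide
#4 head=6: ld.MEM i6 no-port MEM/BR
#5 head=7: blt.BR i7 no-port BR/MEM
#6 head=8: st.MEM+or.ALU i8,i9 2-wide
#7 head=10: st.MEM i10 no-port MEM/MEM
#8 head=11: st.MEM+mul.MUL i11,i12 2-wide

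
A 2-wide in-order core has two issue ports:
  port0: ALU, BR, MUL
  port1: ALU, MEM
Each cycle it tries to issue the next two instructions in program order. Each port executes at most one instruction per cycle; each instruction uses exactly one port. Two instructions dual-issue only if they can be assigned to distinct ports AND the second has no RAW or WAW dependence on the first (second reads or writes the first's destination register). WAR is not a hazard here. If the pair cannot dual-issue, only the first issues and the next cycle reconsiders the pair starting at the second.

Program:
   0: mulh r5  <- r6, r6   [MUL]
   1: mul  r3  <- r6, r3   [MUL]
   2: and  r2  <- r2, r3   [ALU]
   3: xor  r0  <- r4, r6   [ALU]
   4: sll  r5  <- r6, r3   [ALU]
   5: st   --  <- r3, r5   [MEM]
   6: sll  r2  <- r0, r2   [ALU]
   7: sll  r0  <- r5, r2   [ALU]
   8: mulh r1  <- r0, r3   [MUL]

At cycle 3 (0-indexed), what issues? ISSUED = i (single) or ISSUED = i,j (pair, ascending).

ISSUED = 4

0. mulh.MUL @i0  | no-port MUL/MUL
1. mul.MUL @i1  | RAW r3
2. and.ALU;xor.ALU @i2+i3  | 2-wide
3. sll.ALU @i4  | RAW r5
4. st.MEM;sll.ALU @i5+i6  | 2-wide
5. sll.ALU @i7  | RAW r0
6. mulh.MUL @i8  | tail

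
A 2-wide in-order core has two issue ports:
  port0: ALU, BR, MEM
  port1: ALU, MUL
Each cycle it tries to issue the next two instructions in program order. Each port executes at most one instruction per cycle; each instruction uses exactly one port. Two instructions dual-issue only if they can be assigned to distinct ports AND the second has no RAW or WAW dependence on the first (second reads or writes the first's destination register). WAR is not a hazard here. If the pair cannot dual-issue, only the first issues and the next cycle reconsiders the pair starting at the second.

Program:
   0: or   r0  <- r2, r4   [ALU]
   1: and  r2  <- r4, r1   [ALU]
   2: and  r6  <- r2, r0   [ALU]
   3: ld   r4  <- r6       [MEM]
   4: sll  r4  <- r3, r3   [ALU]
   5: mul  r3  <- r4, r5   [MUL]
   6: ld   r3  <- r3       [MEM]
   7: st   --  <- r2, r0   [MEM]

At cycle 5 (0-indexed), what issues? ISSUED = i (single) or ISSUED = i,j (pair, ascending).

#0 head=0: or.ALU and.ALU i0+i1 dual
#1 head=2: and.ALU i2 RAW r6
#2 head=3: ld.MEM i3 WAW r4
#3 head=4: sll.ALU i4 RAW r4
#4 head=5: mul.MUL i5 RAW+WAW r3
#5 head=6: ld.MEM i6 no-port MEM/MEM
#6 head=7: st.MEM i7 tail

ISSUED = 6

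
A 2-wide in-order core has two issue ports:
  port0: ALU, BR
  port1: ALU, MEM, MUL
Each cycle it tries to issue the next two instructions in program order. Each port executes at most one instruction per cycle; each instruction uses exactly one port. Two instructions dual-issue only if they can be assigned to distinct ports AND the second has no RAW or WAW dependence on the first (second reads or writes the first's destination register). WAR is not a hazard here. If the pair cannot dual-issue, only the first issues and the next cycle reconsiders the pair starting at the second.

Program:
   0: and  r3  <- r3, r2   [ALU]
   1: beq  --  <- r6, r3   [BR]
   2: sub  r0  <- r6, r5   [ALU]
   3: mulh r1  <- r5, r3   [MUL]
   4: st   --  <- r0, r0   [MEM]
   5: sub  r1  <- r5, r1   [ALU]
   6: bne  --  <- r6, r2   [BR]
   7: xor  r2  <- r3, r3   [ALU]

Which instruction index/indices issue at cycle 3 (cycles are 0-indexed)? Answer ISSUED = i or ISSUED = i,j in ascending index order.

c0: i0 and  RAW r3
c1: i1+i2 beq+sub  pair
c2: i3 mulh  no-port MUL/MEM
c3: i4+i5 st+sub  pair
c4: i6+i7 bne+xor  pair

ISSUED = 4,5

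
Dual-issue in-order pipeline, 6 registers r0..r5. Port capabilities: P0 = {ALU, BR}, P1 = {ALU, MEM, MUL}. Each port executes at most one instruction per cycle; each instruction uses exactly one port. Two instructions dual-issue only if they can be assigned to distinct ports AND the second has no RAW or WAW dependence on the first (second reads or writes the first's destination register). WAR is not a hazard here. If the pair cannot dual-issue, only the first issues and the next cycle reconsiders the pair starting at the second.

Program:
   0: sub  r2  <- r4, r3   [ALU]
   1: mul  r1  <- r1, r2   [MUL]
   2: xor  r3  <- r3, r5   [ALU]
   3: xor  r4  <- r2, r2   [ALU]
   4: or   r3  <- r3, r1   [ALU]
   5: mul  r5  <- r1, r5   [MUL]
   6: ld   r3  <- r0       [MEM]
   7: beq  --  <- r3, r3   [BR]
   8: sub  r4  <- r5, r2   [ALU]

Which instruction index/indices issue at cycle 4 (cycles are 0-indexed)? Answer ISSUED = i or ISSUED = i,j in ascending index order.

c0: i0 sub  RAW r2
c1: i1,i2 mul+xor  2-wide
c2: i3,i4 xor+or  2-wide
c3: i5 mul  no-port MUL/MEM
c4: i6 ld  RAW r3
c5: i7,i8 beq+sub  2-wide

ISSUED = 6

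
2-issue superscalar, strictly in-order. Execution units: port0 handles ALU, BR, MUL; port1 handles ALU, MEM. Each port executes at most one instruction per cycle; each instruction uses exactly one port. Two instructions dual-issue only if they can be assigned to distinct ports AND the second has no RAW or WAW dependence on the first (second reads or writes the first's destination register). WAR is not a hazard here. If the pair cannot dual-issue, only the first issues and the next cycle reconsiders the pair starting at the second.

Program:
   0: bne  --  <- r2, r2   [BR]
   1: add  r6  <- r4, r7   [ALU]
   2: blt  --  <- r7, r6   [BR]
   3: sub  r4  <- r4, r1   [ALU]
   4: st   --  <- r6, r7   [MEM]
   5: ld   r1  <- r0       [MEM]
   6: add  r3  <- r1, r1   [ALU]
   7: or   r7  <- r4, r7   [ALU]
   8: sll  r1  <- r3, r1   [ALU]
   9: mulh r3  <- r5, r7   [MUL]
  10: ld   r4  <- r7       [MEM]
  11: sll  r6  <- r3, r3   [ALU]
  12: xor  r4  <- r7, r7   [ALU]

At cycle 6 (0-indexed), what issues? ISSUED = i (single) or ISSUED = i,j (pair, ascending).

ISSUED = 10,11

[0] i0,i1  bne.BR;add.ALU  -- dual
[1] i2,i3  blt.BR;sub.ALU  -- dual
[2] i4  st.MEM  -- no-port MEM/MEM
[3] i5  ld.MEM  -- RAW r1
[4] i6,i7  add.ALU;or.ALU  -- dual
[5] i8,i9  sll.ALU;mulh.MUL  -- dual
[6] i10,i11  ld.MEM;sll.ALU  -- dual
[7] i12  xor.ALU  -- tail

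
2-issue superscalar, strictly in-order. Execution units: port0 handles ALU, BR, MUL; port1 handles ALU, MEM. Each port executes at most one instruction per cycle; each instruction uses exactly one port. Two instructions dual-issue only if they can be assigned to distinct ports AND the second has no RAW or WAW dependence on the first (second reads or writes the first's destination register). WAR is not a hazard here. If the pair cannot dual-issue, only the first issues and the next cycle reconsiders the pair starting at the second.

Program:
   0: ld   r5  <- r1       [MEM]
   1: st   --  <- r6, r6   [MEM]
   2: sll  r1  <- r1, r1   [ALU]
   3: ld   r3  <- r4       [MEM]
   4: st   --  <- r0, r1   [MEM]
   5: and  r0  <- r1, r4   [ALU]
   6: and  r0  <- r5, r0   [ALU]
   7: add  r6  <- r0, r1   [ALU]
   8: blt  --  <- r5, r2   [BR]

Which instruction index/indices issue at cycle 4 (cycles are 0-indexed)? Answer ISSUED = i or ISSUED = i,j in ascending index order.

ISSUED = 6

0. ld.MEM @i0  | no-port MEM/MEM
1. st.MEM/sll.ALU @i1/i2  | 2-wide
2. ld.MEM @i3  | no-port MEM/MEM
3. st.MEM/and.ALU @i4/i5  | 2-wide
4. and.ALU @i6  | RAW r0
5. add.ALU/blt.BR @i7/i8  | 2-wide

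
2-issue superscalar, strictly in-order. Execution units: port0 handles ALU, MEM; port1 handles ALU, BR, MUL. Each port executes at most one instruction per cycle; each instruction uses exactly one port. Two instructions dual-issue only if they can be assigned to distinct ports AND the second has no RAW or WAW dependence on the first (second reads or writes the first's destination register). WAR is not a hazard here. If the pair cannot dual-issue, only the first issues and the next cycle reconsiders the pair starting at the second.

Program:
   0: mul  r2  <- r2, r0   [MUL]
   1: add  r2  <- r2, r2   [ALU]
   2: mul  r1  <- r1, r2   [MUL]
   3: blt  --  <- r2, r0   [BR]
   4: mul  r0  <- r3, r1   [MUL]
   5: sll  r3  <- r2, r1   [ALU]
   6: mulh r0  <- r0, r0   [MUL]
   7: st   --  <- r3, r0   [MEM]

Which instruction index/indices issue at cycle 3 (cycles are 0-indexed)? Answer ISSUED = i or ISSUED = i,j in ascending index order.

ISSUED = 3

0. mul @i0  | RAW+WAW r2
1. add @i1  | RAW r2
2. mul @i2  | no-port MUL/BR
3. blt @i3  | no-port BR/MUL
4. mul sll @i4&i5  | 2-wide
5. mulh @i6  | RAW r0
6. st @i7  | tail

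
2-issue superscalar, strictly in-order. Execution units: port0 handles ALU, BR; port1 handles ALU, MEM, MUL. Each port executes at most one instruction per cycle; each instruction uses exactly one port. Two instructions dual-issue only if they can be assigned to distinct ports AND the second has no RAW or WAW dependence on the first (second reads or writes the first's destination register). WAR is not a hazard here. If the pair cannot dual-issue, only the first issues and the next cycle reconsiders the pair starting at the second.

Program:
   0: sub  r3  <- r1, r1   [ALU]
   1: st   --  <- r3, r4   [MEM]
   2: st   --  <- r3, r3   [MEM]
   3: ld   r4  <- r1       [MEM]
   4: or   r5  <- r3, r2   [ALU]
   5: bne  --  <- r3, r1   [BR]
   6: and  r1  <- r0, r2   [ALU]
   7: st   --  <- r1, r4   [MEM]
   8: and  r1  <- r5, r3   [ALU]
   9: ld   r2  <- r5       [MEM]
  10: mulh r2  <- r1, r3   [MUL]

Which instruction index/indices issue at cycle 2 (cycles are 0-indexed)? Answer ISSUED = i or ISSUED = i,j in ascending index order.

0. sub @i0  | RAW r3
1. st @i1  | no-port MEM/MEM
2. st @i2  | no-port MEM/MEM
3. ld or @i3&i4  | 2-wide
4. bne and @i5&i6  | 2-wide
5. st and @i7&i8  | 2-wide
6. ld @i9  | no-port MEM/MUL
7. mulh @i10  | tail

ISSUED = 2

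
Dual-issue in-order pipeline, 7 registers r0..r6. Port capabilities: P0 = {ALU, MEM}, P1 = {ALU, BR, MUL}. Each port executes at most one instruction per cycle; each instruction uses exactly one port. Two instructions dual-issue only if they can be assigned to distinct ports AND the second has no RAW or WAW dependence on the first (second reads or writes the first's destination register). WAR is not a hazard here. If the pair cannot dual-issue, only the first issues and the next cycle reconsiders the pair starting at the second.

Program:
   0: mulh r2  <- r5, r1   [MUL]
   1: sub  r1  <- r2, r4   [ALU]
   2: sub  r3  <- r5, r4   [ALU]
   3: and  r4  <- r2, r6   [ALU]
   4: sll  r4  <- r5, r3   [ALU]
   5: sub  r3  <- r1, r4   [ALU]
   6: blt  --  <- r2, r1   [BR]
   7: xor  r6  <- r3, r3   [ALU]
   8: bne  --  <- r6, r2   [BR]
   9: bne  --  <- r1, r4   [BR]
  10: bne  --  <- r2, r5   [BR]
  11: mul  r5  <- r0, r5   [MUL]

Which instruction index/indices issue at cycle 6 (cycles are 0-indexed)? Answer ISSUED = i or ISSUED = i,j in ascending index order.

  cy0 -> i0 (mulh) RAW r2
  cy1 -> i1/i2 (sub/sub) pair
  cy2 -> i3 (and) WAW r4
  cy3 -> i4 (sll) RAW r4
  cy4 -> i5/i6 (sub/blt) pair
  cy5 -> i7 (xor) RAW r6
  cy6 -> i8 (bne) no-port BR/BR
  cy7 -> i9 (bne) no-port BR/BR
  cy8 -> i10 (bne) no-port BR/MUL
  cy9 -> i11 (mul) tail

ISSUED = 8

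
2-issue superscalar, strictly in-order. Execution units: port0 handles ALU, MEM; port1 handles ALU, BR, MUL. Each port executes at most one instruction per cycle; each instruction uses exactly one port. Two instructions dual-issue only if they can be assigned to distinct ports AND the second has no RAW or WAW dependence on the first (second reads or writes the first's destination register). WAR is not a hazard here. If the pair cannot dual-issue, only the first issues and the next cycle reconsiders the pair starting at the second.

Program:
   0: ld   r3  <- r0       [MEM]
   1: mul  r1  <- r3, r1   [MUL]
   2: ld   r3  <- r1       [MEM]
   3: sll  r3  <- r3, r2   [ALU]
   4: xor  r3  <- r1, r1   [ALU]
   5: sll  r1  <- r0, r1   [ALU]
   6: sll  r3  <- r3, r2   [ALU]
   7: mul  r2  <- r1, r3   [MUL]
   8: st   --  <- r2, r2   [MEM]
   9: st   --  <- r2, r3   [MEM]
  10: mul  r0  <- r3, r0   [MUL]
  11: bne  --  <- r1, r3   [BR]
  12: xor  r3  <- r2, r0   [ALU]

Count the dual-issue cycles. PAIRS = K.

PAIRS = 3

0. ld @i0  | RAW r3
1. mul @i1  | RAW r1
2. ld @i2  | RAW+WAW r3
3. sll @i3  | WAW r3
4. xor+sll @i4&i5  | pair
5. sll @i6  | RAW r3
6. mul @i7  | RAW r2
7. st @i8  | no-port MEM/MEM
8. st+mul @i9&i10  | pair
9. bne+xor @i11&i12  | pair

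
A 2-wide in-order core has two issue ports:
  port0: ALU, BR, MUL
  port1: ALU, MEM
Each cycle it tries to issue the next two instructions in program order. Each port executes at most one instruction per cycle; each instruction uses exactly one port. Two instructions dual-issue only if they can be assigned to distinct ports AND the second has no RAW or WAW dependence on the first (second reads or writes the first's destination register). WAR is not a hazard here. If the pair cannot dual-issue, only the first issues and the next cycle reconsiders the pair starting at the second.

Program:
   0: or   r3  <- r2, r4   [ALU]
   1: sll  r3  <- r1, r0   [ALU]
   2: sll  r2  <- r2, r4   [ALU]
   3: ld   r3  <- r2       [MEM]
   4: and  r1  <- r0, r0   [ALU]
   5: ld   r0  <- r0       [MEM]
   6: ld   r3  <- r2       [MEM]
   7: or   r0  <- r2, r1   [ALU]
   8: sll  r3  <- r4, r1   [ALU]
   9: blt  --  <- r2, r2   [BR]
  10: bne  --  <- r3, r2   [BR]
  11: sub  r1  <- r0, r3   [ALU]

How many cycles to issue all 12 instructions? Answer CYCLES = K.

CYCLES = 7

  cy0 -> i0 (or) WAW r3
  cy1 -> i1,i2 (sll;sll) dual
  cy2 -> i3,i4 (ld;and) dual
  cy3 -> i5 (ld) no-port MEM/MEM
  cy4 -> i6,i7 (ld;or) dual
  cy5 -> i8,i9 (sll;blt) dual
  cy6 -> i10,i11 (bne;sub) dual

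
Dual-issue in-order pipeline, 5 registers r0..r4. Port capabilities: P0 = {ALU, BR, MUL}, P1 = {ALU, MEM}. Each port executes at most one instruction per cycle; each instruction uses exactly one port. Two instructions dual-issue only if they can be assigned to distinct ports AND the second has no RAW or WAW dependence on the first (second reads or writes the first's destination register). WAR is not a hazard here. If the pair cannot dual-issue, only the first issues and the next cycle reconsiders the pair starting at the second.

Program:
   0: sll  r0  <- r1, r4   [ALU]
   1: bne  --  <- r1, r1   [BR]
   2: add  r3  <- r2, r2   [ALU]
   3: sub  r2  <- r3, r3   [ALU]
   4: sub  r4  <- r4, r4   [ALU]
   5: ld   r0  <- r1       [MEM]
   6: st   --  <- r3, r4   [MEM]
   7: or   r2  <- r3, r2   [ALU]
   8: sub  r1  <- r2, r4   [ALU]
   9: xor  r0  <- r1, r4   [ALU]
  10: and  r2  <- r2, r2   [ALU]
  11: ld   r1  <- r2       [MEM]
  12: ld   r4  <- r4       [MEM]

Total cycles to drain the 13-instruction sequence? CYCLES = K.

t=0 i0+i1:sll.ALU bne.BR ; 2-wide
t=1 i2:add.ALU ; RAW r3
t=2 i3+i4:sub.ALU sub.ALU ; 2-wide
t=3 i5:ld.MEM ; no-port MEM/MEM
t=4 i6+i7:st.MEM or.ALU ; 2-wide
t=5 i8:sub.ALU ; RAW r1
t=6 i9+i10:xor.ALU and.ALU ; 2-wide
t=7 i11:ld.MEM ; no-port MEM/MEM
t=8 i12:ld.MEM ; tail

CYCLES = 9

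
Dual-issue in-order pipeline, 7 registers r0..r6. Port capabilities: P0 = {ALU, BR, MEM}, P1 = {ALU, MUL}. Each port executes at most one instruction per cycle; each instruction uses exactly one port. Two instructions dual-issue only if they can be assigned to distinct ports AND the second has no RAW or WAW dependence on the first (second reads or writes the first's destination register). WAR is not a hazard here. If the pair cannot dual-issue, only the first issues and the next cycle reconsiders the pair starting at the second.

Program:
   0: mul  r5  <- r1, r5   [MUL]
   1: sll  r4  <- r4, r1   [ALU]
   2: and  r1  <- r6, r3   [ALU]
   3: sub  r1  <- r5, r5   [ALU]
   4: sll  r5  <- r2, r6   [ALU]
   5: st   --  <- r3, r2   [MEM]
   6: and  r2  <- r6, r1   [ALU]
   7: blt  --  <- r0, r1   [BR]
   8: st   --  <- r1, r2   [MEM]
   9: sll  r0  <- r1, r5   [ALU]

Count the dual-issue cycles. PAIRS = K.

0. mul+sll @i0+i1  | 2-wide
1. and @i2  | WAW r1
2. sub+sll @i3+i4  | 2-wide
3. st+and @i5+i6  | 2-wide
4. blt @i7  | no-port BR/MEM
5. st+sll @i8+i9  | 2-wide

PAIRS = 4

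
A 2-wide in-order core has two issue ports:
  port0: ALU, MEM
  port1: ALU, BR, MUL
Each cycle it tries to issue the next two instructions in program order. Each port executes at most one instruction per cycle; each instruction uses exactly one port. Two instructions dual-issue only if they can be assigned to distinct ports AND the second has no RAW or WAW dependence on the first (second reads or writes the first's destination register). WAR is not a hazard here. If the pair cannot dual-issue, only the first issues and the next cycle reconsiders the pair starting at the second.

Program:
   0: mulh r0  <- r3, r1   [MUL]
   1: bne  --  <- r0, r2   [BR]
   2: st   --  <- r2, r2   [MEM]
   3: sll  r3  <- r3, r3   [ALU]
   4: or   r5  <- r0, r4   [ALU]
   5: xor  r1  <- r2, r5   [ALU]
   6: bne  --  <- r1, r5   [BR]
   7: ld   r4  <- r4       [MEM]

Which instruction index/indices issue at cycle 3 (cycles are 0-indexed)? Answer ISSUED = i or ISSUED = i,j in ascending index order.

ISSUED = 5

#0 head=0: mulh.MUL i0 no-port MUL/BR
#1 head=1: bne.BR+st.MEM i1,i2 pair
#2 head=3: sll.ALU+or.ALU i3,i4 pair
#3 head=5: xor.ALU i5 RAW r1
#4 head=6: bne.BR+ld.MEM i6,i7 pair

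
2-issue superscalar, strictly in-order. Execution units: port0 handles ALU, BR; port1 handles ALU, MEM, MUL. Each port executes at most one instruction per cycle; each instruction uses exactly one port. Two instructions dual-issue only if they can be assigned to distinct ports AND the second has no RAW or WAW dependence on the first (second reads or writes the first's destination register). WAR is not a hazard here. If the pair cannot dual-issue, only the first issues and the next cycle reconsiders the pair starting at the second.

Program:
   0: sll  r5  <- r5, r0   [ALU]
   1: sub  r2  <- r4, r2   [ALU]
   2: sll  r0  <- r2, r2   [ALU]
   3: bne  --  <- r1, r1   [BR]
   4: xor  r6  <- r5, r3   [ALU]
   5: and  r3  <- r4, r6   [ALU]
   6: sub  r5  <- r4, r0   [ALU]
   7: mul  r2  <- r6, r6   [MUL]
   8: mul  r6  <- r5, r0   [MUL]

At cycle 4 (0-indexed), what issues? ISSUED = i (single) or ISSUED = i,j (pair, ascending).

ISSUED = 7

  cy0 -> i0&i1 (sll.ALU;sub.ALU) dual
  cy1 -> i2&i3 (sll.ALU;bne.BR) dual
  cy2 -> i4 (xor.ALU) RAW r6
  cy3 -> i5&i6 (and.ALU;sub.ALU) dual
  cy4 -> i7 (mul.MUL) no-port MUL/MUL
  cy5 -> i8 (mul.MUL) tail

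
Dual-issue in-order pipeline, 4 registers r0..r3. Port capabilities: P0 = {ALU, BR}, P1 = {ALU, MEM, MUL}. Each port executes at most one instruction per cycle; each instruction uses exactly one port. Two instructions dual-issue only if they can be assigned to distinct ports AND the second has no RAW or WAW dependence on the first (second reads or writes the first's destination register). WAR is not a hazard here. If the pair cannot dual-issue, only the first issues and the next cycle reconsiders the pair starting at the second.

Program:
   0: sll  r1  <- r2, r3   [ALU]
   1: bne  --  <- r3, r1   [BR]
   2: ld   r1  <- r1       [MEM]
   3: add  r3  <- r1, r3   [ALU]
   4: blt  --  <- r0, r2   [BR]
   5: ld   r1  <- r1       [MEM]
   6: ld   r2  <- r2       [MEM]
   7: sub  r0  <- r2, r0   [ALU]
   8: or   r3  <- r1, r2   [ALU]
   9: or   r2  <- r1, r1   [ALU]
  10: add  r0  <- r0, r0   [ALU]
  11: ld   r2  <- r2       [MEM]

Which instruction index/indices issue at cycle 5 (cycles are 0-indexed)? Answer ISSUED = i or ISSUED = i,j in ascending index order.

t=0 i0:sll.ALU ; RAW r1
t=1 i1&i2:bne.BR ld.MEM ; dual
t=2 i3&i4:add.ALU blt.BR ; dual
t=3 i5:ld.MEM ; no-port MEM/MEM
t=4 i6:ld.MEM ; RAW r2
t=5 i7&i8:sub.ALU or.ALU ; dual
t=6 i9&i10:or.ALU add.ALU ; dual
t=7 i11:ld.MEM ; tail

ISSUED = 7,8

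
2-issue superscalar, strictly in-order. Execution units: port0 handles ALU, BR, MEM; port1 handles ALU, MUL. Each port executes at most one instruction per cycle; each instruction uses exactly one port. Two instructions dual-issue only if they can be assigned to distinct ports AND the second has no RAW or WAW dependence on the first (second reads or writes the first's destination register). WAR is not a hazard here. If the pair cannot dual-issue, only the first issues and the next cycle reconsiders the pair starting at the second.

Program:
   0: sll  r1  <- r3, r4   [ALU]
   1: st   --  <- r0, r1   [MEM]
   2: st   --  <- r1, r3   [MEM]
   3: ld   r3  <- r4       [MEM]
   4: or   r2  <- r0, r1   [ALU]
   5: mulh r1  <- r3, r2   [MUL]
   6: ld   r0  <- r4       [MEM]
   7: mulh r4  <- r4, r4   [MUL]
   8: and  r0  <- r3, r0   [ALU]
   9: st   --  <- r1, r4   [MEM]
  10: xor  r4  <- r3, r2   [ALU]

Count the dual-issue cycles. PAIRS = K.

#0 head=0: sll.ALU i0 RAW r1
#1 head=1: st.MEM i1 no-port MEM/MEM
#2 head=2: st.MEM i2 no-port MEM/MEM
#3 head=3: ld.MEM or.ALU i3/i4 pair
#4 head=5: mulh.MUL ld.MEM i5/i6 pair
#5 head=7: mulh.MUL and.ALU i7/i8 pair
#6 head=9: st.MEM xor.ALU i9/i10 pair

PAIRS = 4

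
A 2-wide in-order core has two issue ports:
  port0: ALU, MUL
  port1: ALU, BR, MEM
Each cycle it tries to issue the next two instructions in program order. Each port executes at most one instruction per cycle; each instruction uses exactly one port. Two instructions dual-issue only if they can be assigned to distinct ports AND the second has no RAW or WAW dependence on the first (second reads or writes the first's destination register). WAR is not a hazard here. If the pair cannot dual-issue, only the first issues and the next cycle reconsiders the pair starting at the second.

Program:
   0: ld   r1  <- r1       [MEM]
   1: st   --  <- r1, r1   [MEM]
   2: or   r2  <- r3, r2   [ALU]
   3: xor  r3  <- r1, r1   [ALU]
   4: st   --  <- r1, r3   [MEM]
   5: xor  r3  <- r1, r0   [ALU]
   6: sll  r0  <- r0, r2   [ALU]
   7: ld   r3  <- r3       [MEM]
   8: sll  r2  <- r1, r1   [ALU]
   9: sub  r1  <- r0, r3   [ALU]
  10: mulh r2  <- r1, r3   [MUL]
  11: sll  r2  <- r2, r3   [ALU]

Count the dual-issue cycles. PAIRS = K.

PAIRS = 4

  cy0 -> i0 (ld.MEM) no-port MEM/MEM
  cy1 -> i1,i2 (st.MEM;or.ALU) 2-wide
  cy2 -> i3 (xor.ALU) RAW r3
  cy3 -> i4,i5 (st.MEM;xor.ALU) 2-wide
  cy4 -> i6,i7 (sll.ALU;ld.MEM) 2-wide
  cy5 -> i8,i9 (sll.ALU;sub.ALU) 2-wide
  cy6 -> i10 (mulh.MUL) RAW+WAW r2
  cy7 -> i11 (sll.ALU) tail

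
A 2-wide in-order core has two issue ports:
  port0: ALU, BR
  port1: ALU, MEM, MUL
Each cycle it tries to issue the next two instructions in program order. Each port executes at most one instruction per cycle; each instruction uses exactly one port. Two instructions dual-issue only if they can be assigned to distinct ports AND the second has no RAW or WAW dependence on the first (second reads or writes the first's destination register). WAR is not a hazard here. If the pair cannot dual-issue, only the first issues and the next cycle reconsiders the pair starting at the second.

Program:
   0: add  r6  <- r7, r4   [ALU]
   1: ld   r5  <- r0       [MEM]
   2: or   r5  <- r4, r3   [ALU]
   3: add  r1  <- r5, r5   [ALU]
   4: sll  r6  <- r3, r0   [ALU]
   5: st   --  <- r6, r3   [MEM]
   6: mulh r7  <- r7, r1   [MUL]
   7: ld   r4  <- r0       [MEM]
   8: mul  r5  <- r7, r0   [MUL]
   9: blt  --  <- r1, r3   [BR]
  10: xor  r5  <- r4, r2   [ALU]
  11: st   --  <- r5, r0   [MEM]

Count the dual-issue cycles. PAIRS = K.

0. add+ld @i0,i1  | pair
1. or @i2  | RAW r5
2. add+sll @i3,i4  | pair
3. st @i5  | no-port MEM/MUL
4. mulh @i6  | no-port MUL/MEM
5. ld @i7  | no-port MEM/MUL
6. mul+blt @i8,i9  | pair
7. xor @i10  | RAW r5
8. st @i11  | tail

PAIRS = 3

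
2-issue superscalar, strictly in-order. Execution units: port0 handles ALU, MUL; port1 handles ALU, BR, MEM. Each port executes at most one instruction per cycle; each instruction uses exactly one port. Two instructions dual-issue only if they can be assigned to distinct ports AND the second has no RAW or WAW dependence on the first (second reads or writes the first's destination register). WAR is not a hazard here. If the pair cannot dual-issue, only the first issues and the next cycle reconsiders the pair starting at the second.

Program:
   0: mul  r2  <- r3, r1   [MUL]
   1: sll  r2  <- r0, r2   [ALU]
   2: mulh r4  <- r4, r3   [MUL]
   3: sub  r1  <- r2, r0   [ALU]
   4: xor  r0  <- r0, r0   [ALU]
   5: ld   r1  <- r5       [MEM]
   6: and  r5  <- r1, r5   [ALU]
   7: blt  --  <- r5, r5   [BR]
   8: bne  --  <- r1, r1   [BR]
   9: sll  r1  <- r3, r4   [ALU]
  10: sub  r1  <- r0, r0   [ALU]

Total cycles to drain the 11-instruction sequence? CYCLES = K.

[0] i0  mul  -- RAW+WAW r2
[1] i1+i2  sll/mulh  -- pair
[2] i3+i4  sub/xor  -- pair
[3] i5  ld  -- RAW r1
[4] i6  and  -- RAW r5
[5] i7  blt  -- no-port BR/BR
[6] i8+i9  bne/sll  -- pair
[7] i10  sub  -- tail

CYCLES = 8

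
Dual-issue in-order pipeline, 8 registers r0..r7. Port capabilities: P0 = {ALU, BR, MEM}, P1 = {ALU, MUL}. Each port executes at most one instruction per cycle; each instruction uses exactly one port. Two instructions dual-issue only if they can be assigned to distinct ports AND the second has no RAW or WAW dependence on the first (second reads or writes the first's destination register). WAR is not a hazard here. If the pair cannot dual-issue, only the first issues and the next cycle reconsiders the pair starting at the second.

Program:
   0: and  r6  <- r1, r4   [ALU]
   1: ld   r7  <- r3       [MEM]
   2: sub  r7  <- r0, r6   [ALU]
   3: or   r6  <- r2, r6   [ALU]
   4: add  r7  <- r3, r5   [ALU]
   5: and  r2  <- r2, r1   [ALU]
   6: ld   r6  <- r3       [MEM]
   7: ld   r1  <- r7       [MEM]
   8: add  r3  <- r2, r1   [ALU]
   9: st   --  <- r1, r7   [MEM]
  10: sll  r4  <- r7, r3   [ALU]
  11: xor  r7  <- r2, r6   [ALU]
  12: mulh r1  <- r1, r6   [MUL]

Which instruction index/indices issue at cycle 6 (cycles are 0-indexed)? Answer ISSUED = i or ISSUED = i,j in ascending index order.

0. and+ld @i0/i1  | pair
1. sub+or @i2/i3  | pair
2. add+and @i4/i5  | pair
3. ld @i6  | no-port MEM/MEM
4. ld @i7  | RAW r1
5. add+st @i8/i9  | pair
6. sll+xor @i10/i11  | pair
7. mulh @i12  | tail

ISSUED = 10,11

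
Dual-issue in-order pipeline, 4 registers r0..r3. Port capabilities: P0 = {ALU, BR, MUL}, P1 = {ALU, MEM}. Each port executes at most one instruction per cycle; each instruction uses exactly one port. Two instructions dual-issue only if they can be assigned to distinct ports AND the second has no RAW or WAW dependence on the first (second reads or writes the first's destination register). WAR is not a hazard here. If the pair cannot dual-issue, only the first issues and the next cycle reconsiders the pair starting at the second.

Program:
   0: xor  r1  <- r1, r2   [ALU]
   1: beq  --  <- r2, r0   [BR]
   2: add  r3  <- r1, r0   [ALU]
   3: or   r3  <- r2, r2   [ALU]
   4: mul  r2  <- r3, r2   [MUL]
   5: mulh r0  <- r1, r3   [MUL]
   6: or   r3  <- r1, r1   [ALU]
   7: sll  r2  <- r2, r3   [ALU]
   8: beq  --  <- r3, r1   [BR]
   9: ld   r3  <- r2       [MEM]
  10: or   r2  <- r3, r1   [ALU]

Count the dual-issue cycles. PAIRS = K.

PAIRS = 3

  cy0 -> i0,i1 (xor.ALU/beq.BR) pair
  cy1 -> i2 (add.ALU) WAW r3
  cy2 -> i3 (or.ALU) RAW r3
  cy3 -> i4 (mul.MUL) no-port MUL/MUL
  cy4 -> i5,i6 (mulh.MUL/or.ALU) pair
  cy5 -> i7,i8 (sll.ALU/beq.BR) pair
  cy6 -> i9 (ld.MEM) RAW r3
  cy7 -> i10 (or.ALU) tail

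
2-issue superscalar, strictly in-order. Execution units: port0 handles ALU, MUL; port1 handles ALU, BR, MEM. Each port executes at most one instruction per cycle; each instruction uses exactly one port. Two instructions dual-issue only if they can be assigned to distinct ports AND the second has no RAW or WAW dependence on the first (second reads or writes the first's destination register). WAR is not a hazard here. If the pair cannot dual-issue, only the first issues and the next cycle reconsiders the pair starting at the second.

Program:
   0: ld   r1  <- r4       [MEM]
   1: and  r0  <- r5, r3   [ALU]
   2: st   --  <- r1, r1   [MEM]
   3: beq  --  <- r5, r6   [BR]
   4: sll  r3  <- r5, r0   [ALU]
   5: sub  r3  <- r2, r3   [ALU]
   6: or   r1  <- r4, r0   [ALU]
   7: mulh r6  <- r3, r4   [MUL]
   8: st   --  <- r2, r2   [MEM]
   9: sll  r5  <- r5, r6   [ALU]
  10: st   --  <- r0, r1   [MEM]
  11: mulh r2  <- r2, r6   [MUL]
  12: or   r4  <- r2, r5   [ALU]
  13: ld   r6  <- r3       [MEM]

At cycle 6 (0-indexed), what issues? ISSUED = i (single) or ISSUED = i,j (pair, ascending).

ISSUED = 11

0. ld/and @i0,i1  | 2-wide
1. st @i2  | no-port MEM/BR
2. beq/sll @i3,i4  | 2-wide
3. sub/or @i5,i6  | 2-wide
4. mulh/st @i7,i8  | 2-wide
5. sll/st @i9,i10  | 2-wide
6. mulh @i11  | RAW r2
7. or/ld @i12,i13  | 2-wide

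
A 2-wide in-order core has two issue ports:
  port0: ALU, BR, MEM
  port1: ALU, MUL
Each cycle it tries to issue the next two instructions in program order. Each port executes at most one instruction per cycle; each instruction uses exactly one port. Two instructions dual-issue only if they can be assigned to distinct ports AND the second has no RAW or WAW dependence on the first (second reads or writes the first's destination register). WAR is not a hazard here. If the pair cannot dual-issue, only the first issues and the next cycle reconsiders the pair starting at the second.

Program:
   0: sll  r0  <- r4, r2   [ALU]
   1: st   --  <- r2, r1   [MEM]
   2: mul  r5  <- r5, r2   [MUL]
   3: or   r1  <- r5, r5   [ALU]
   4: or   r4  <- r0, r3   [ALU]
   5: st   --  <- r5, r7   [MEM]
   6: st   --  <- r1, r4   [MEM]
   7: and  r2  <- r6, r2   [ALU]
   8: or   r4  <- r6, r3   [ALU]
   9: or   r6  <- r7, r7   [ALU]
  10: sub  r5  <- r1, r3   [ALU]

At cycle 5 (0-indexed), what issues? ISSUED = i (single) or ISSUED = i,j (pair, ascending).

#0 head=0: sll.ALU st.MEM i0,i1 pair
#1 head=2: mul.MUL i2 RAW r5
#2 head=3: or.ALU or.ALU i3,i4 pair
#3 head=5: st.MEM i5 no-port MEM/MEM
#4 head=6: st.MEM and.ALU i6,i7 pair
#5 head=8: or.ALU or.ALU i8,i9 pair
#6 head=10: sub.ALU i10 tail

ISSUED = 8,9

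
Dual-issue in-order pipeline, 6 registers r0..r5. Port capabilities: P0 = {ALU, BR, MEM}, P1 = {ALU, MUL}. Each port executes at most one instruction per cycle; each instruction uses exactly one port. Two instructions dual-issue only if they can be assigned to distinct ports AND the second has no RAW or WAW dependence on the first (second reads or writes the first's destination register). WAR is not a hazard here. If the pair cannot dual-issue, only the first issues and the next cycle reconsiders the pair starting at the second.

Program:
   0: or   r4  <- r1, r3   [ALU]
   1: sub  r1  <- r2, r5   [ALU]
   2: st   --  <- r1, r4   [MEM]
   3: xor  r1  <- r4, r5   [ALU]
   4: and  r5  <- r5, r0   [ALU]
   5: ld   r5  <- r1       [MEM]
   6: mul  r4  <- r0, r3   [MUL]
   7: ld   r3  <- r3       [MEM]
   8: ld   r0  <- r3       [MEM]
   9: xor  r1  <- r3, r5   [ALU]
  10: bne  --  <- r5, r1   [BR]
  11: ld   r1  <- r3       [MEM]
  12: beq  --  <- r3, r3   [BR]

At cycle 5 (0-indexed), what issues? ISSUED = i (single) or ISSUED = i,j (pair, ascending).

c0: i0/i1 or sub  dual
c1: i2/i3 st xor  dual
c2: i4 and  WAW r5
c3: i5/i6 ld mul  dual
c4: i7 ld  no-port MEM/MEM
c5: i8/i9 ld xor  dual
c6: i10 bne  no-port BR/MEM
c7: i11 ld  no-port MEM/BR
c8: i12 beq  tail

ISSUED = 8,9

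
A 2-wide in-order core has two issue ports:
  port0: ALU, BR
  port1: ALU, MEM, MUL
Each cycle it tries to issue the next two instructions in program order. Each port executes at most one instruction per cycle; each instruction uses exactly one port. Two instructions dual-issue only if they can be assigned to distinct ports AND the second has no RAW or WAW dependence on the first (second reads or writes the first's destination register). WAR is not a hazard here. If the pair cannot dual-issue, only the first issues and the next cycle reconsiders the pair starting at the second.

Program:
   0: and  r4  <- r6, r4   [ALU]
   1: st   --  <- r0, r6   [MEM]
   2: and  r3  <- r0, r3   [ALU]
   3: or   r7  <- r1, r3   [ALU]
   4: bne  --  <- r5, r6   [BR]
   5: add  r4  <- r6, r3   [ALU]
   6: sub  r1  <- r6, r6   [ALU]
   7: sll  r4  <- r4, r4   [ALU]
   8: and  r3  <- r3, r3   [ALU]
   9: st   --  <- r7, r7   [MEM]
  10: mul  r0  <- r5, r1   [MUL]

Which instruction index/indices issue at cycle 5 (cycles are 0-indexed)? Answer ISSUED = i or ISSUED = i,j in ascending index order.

#0 head=0: and.ALU/st.MEM i0&i1 dual
#1 head=2: and.ALU i2 RAW r3
#2 head=3: or.ALU/bne.BR i3&i4 dual
#3 head=5: add.ALU/sub.ALU i5&i6 dual
#4 head=7: sll.ALU/and.ALU i7&i8 dual
#5 head=9: st.MEM i9 no-port MEM/MUL
#6 head=10: mul.MUL i10 tail

ISSUED = 9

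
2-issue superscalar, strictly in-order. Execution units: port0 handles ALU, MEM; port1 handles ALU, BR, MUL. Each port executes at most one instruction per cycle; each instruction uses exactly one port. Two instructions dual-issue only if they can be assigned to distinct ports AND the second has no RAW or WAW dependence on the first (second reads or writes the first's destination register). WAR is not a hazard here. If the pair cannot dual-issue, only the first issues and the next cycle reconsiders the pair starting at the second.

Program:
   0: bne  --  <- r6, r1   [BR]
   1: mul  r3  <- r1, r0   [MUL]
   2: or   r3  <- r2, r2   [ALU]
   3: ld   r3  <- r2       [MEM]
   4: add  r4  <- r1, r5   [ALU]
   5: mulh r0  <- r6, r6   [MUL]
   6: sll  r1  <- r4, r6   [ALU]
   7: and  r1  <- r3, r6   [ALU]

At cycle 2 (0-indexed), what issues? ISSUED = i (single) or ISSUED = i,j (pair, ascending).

[0] i0  bne  -- no-port BR/MUL
[1] i1  mul  -- WAW r3
[2] i2  or  -- WAW r3
[3] i3&i4  ld/add  -- pair
[4] i5&i6  mulh/sll  -- pair
[5] i7  and  -- tail

ISSUED = 2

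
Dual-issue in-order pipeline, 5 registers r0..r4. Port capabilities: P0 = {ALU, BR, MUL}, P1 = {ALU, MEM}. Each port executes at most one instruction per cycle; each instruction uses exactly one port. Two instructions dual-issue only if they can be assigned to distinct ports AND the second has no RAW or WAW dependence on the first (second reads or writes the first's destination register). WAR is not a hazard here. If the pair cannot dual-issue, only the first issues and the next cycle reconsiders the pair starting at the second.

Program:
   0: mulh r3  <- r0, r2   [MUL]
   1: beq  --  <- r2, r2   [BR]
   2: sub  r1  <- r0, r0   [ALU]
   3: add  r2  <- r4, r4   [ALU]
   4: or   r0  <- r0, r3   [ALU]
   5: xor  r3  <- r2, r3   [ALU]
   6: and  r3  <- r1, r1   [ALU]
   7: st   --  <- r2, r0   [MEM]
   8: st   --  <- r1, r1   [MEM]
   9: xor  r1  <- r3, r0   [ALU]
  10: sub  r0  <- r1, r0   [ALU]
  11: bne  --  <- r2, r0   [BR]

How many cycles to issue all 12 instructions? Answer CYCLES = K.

CYCLES = 8

0. mulh @i0  | no-port MUL/BR
1. beq;sub @i1&i2  | pair
2. add;or @i3&i4  | pair
3. xor @i5  | WAW r3
4. and;st @i6&i7  | pair
5. st;xor @i8&i9  | pair
6. sub @i10  | RAW r0
7. bne @i11  | tail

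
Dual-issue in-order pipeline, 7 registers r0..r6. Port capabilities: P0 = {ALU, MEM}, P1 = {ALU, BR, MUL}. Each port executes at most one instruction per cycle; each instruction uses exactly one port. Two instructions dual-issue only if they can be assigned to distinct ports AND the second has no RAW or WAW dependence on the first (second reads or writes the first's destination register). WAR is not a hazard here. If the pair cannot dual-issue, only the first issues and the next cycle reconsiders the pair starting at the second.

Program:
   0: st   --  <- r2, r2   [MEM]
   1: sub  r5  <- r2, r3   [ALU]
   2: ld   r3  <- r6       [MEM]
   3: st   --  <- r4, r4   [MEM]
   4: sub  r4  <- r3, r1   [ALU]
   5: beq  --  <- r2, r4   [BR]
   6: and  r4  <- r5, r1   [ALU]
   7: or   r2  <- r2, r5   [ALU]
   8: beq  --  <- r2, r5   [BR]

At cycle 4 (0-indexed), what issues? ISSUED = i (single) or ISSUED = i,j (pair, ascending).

  cy0 -> i0/i1 (st.MEM;sub.ALU) pair
  cy1 -> i2 (ld.MEM) no-port MEM/MEM
  cy2 -> i3/i4 (st.MEM;sub.ALU) pair
  cy3 -> i5/i6 (beq.BR;and.ALU) pair
  cy4 -> i7 (or.ALU) RAW r2
  cy5 -> i8 (beq.BR) tail

ISSUED = 7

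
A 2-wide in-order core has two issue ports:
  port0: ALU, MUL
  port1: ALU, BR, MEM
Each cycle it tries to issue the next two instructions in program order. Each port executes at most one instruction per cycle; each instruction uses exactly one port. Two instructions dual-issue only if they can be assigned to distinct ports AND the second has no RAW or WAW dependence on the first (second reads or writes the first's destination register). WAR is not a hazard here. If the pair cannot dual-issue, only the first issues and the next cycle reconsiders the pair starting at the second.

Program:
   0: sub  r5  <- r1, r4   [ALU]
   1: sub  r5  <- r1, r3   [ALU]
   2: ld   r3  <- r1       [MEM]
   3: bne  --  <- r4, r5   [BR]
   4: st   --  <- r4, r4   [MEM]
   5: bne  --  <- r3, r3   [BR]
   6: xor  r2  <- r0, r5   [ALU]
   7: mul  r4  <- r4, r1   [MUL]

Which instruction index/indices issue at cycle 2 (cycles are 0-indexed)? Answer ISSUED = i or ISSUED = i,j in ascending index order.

ISSUED = 3

t=0 i0:sub ; WAW r5
t=1 i1/i2:sub;ld ; 2-wide
t=2 i3:bne ; no-port BR/MEM
t=3 i4:st ; no-port MEM/BR
t=4 i5/i6:bne;xor ; 2-wide
t=5 i7:mul ; tail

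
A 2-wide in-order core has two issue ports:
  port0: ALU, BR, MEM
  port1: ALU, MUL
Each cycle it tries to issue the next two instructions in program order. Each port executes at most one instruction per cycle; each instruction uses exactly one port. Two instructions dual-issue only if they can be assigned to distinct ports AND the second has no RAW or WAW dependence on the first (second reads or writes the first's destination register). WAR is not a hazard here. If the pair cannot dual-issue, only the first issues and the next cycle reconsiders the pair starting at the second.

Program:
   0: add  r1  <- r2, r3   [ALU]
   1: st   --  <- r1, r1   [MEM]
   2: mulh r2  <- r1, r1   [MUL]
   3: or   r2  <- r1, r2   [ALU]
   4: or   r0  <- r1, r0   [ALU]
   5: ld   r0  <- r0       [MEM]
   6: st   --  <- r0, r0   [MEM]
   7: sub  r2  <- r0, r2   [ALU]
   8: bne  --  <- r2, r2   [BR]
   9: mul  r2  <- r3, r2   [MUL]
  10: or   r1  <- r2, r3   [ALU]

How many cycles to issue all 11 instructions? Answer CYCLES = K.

c0: i0 add  RAW r1
c1: i1+i2 st;mulh  dual
c2: i3+i4 or;or  dual
c3: i5 ld  no-port MEM/MEM
c4: i6+i7 st;sub  dual
c5: i8+i9 bne;mul  dual
c6: i10 or  tail

CYCLES = 7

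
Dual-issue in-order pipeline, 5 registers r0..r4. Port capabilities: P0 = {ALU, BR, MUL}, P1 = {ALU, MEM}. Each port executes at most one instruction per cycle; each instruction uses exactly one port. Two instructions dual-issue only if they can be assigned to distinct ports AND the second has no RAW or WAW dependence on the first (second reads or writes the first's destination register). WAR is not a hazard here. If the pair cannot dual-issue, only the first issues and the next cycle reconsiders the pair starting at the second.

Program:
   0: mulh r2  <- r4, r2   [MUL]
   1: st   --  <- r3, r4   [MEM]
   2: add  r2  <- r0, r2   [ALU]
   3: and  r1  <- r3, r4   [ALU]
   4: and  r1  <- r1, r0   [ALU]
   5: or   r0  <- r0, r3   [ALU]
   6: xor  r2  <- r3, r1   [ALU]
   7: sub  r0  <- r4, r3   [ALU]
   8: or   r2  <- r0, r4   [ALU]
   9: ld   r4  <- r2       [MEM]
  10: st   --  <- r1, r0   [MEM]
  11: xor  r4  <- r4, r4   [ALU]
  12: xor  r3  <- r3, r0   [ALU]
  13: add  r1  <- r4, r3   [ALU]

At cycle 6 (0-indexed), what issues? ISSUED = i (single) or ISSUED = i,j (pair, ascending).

0. mulh+st @i0+i1  | 2-wide
1. add+and @i2+i3  | 2-wide
2. and+or @i4+i5  | 2-wide
3. xor+sub @i6+i7  | 2-wide
4. or @i8  | RAW r2
5. ld @i9  | no-port MEM/MEM
6. st+xor @i10+i11  | 2-wide
7. xor @i12  | RAW r3
8. add @i13  | tail

ISSUED = 10,11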